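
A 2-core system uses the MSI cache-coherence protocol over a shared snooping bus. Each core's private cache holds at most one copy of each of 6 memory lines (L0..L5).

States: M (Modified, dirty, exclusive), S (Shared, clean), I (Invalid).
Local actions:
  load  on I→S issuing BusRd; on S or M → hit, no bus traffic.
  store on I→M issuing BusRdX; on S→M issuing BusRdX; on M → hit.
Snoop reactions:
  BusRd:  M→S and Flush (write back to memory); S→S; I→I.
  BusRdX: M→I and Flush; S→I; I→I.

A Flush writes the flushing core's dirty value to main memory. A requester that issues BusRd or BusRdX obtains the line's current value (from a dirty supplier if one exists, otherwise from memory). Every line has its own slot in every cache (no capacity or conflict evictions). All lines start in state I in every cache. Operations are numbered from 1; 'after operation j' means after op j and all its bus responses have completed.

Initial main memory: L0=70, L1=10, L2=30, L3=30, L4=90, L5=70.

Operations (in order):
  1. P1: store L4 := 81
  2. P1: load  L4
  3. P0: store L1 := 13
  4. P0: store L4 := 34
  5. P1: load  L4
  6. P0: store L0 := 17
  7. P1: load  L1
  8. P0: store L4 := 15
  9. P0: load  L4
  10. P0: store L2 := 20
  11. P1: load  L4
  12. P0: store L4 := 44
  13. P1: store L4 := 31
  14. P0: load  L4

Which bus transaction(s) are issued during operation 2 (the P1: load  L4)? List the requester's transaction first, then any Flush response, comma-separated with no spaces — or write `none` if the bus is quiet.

[1] P1: store L4 := 81 | P0:I, P1:M(81) | bus: BusRdX
[2] P1: load  L4 | P0:I, P1:M(81) | bus: none
[3] P0: store L1 := 13 | P0:M(13), P1:I | bus: BusRdX
[4] P0: store L4 := 34 | P0:M(34), P1:I | bus: BusRdX,Flush
[5] P1: load  L4 | P0:S(34), P1:S(34) | bus: BusRd,Flush
[6] P0: store L0 := 17 | P0:M(17), P1:I | bus: BusRdX
[7] P1: load  L1 | P0:S(13), P1:S(13) | bus: BusRd,Flush
[8] P0: store L4 := 15 | P0:M(15), P1:I | bus: BusRdX
[9] P0: load  L4 | P0:M(15), P1:I | bus: none
[10] P0: store L2 := 20 | P0:M(20), P1:I | bus: BusRdX
[11] P1: load  L4 | P0:S(15), P1:S(15) | bus: BusRd,Flush
[12] P0: store L4 := 44 | P0:M(44), P1:I | bus: BusRdX
[13] P1: store L4 := 31 | P0:I, P1:M(31) | bus: BusRdX,Flush
[14] P0: load  L4 | P0:S(31), P1:S(31) | bus: BusRd,Flush

bus = none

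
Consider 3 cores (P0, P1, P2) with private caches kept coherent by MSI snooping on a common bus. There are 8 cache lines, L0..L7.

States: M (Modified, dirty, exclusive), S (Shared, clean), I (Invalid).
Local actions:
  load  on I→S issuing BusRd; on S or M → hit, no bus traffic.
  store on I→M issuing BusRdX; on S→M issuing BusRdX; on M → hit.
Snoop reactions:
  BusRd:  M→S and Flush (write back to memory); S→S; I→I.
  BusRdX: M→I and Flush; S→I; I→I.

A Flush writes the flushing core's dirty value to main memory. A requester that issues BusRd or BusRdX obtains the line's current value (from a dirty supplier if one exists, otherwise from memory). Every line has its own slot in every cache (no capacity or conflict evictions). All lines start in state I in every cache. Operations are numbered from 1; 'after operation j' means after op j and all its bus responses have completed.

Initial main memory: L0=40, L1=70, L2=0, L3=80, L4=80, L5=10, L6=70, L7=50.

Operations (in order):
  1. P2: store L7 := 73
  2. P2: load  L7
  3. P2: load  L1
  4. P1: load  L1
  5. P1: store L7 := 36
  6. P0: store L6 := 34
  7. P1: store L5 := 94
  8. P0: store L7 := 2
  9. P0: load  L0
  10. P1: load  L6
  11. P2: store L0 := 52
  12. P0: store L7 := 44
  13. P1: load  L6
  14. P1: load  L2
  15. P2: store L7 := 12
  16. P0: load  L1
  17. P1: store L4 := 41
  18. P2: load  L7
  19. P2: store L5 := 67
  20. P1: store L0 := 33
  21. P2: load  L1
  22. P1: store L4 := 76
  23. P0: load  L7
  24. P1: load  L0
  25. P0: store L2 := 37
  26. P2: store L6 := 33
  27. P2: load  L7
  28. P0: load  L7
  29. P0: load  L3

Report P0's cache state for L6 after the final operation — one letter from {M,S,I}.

  op1 P2: store L7 := 73 → I/I/M on L7; bus BusRdX; mem=50
  op2 P2: load  L7 → I/I/M on L7; bus (none); mem=50
  op3 P2: load  L1 → I/I/S on L1; bus BusRd; mem=70
  op4 P1: load  L1 → I/S/S on L1; bus BusRd; mem=70
  op5 P1: store L7 := 36 → I/M/I on L7; bus BusRdX Flush; mem=73
  op6 P0: store L6 := 34 → M/I/I on L6; bus BusRdX; mem=70
  op7 P1: store L5 := 94 → I/M/I on L5; bus BusRdX; mem=10
  op8 P0: store L7 := 2 → M/I/I on L7; bus BusRdX Flush; mem=36
  op9 P0: load  L0 → S/I/I on L0; bus BusRd; mem=40
  op10 P1: load  L6 → S/S/I on L6; bus BusRd Flush; mem=34
  op11 P2: store L0 := 52 → I/I/M on L0; bus BusRdX; mem=40
  op12 P0: store L7 := 44 → M/I/I on L7; bus (none); mem=36
  op13 P1: load  L6 → S/S/I on L6; bus (none); mem=34
  op14 P1: load  L2 → I/S/I on L2; bus BusRd; mem=0
  op15 P2: store L7 := 12 → I/I/M on L7; bus BusRdX Flush; mem=44
  op16 P0: load  L1 → S/S/S on L1; bus BusRd; mem=70
  op17 P1: store L4 := 41 → I/M/I on L4; bus BusRdX; mem=80
  op18 P2: load  L7 → I/I/M on L7; bus (none); mem=44
  op19 P2: store L5 := 67 → I/I/M on L5; bus BusRdX Flush; mem=94
  op20 P1: store L0 := 33 → I/M/I on L0; bus BusRdX Flush; mem=52
  op21 P2: load  L1 → S/S/S on L1; bus (none); mem=70
  op22 P1: store L4 := 76 → I/M/I on L4; bus (none); mem=80
  op23 P0: load  L7 → S/I/S on L7; bus BusRd Flush; mem=12
  op24 P1: load  L0 → I/M/I on L0; bus (none); mem=52
  op25 P0: store L2 := 37 → M/I/I on L2; bus BusRdX; mem=0
  op26 P2: store L6 := 33 → I/I/M on L6; bus BusRdX; mem=34
  op27 P2: load  L7 → S/I/S on L7; bus (none); mem=12
  op28 P0: load  L7 → S/I/S on L7; bus (none); mem=12
  op29 P0: load  L3 → S/I/I on L3; bus BusRd; mem=80

state = I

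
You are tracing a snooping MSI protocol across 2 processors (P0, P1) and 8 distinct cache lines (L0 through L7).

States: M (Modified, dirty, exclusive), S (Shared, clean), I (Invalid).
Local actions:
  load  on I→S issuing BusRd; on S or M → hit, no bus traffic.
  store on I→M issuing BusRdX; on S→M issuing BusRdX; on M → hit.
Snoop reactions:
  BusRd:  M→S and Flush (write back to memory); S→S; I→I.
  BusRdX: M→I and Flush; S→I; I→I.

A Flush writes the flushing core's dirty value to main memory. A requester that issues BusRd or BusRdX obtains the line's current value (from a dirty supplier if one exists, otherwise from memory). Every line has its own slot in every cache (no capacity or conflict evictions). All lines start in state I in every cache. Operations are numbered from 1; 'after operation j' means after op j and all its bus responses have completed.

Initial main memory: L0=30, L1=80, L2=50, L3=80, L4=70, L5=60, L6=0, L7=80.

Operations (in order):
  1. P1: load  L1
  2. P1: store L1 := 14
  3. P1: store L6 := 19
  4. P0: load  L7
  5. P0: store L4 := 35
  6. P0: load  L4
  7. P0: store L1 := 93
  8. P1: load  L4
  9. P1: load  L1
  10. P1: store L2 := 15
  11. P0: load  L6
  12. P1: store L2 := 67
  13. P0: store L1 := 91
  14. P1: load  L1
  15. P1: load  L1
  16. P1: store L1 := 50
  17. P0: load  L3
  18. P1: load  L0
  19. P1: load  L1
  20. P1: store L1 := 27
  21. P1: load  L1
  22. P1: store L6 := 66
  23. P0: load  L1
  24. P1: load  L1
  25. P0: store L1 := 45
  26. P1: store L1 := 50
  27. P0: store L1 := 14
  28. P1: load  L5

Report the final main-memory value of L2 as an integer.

1. P1: load  L1  bus=[BusRd]  L1: P0=I P1=S  mem[L1]=80
2. P1: store L1 := 14  bus=[BusRdX]  L1: P0=I P1=M  mem[L1]=80
3. P1: store L6 := 19  bus=[BusRdX]  L6: P0=I P1=M  mem[L6]=0
4. P0: load  L7  bus=[BusRd]  L7: P0=S P1=I  mem[L7]=80
5. P0: store L4 := 35  bus=[BusRdX]  L4: P0=M P1=I  mem[L4]=70
6. P0: load  L4  bus=[-]  L4: P0=M P1=I  mem[L4]=70
7. P0: store L1 := 93  bus=[BusRdX,Flush]  L1: P0=M P1=I  mem[L1]=14
8. P1: load  L4  bus=[BusRd,Flush]  L4: P0=S P1=S  mem[L4]=35
9. P1: load  L1  bus=[BusRd,Flush]  L1: P0=S P1=S  mem[L1]=93
10. P1: store L2 := 15  bus=[BusRdX]  L2: P0=I P1=M  mem[L2]=50
11. P0: load  L6  bus=[BusRd,Flush]  L6: P0=S P1=S  mem[L6]=19
12. P1: store L2 := 67  bus=[-]  L2: P0=I P1=M  mem[L2]=50
13. P0: store L1 := 91  bus=[BusRdX]  L1: P0=M P1=I  mem[L1]=93
14. P1: load  L1  bus=[BusRd,Flush]  L1: P0=S P1=S  mem[L1]=91
15. P1: load  L1  bus=[-]  L1: P0=S P1=S  mem[L1]=91
16. P1: store L1 := 50  bus=[BusRdX]  L1: P0=I P1=M  mem[L1]=91
17. P0: load  L3  bus=[BusRd]  L3: P0=S P1=I  mem[L3]=80
18. P1: load  L0  bus=[BusRd]  L0: P0=I P1=S  mem[L0]=30
19. P1: load  L1  bus=[-]  L1: P0=I P1=M  mem[L1]=91
20. P1: store L1 := 27  bus=[-]  L1: P0=I P1=M  mem[L1]=91
21. P1: load  L1  bus=[-]  L1: P0=I P1=M  mem[L1]=91
22. P1: store L6 := 66  bus=[BusRdX]  L6: P0=I P1=M  mem[L6]=19
23. P0: load  L1  bus=[BusRd,Flush]  L1: P0=S P1=S  mem[L1]=27
24. P1: load  L1  bus=[-]  L1: P0=S P1=S  mem[L1]=27
25. P0: store L1 := 45  bus=[BusRdX]  L1: P0=M P1=I  mem[L1]=27
26. P1: store L1 := 50  bus=[BusRdX,Flush]  L1: P0=I P1=M  mem[L1]=45
27. P0: store L1 := 14  bus=[BusRdX,Flush]  L1: P0=M P1=I  mem[L1]=50
28. P1: load  L5  bus=[BusRd]  L5: P0=I P1=S  mem[L5]=60

memory[L2] = 50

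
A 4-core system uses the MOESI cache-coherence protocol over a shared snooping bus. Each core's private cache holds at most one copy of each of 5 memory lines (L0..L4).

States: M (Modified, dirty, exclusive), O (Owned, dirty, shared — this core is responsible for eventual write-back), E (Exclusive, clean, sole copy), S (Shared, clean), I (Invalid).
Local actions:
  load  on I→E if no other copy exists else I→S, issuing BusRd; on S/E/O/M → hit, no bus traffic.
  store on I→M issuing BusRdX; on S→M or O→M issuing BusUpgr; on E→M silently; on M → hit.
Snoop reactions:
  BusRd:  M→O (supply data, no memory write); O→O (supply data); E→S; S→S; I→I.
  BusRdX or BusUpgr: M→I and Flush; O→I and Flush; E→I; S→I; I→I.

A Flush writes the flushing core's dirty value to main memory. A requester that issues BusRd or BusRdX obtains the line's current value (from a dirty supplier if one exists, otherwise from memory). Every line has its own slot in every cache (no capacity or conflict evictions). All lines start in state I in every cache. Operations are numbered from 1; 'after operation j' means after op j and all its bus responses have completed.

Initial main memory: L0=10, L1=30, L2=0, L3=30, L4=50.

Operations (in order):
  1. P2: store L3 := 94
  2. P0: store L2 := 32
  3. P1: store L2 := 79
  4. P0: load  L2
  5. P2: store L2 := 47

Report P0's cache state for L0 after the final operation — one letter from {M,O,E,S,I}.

state = I

  op1 P2: store L3 := 94 → I/I/M/I on L3; bus BusRdX; mem=30
  op2 P0: store L2 := 32 → M/I/I/I on L2; bus BusRdX; mem=0
  op3 P1: store L2 := 79 → I/M/I/I on L2; bus BusRdX Flush; mem=32
  op4 P0: load  L2 → S/O/I/I on L2; bus BusRd; mem=32
  op5 P2: store L2 := 47 → I/I/M/I on L2; bus BusRdX Flush; mem=79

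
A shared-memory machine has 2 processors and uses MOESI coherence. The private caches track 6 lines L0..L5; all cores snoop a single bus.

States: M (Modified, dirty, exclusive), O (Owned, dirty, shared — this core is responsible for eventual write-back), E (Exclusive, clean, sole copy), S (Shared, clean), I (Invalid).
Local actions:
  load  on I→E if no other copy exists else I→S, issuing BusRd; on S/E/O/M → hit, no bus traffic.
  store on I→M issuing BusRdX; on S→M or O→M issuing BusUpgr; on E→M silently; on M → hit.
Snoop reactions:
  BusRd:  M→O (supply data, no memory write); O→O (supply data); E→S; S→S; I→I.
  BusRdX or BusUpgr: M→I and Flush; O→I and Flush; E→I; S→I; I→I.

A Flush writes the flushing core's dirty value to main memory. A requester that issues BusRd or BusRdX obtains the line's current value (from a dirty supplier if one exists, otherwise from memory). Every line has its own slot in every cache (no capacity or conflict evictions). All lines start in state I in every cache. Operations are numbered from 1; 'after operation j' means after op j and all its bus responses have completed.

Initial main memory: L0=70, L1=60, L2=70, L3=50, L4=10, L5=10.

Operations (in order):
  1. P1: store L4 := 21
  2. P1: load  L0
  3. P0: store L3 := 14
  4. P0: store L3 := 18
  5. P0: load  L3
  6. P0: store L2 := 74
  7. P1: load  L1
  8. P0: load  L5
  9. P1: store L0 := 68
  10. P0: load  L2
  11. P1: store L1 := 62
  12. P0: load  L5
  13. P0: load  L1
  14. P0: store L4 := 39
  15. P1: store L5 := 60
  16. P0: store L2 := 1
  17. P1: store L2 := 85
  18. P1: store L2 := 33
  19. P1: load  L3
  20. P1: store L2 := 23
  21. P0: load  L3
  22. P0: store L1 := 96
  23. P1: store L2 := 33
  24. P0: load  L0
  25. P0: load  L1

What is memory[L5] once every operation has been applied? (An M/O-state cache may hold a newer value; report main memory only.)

memory[L5] = 10

[1] P1: store L4 := 21 | P0:I, P1:M(21) | bus: BusRdX
[2] P1: load  L0 | P0:I, P1:E(70) | bus: BusRd
[3] P0: store L3 := 14 | P0:M(14), P1:I | bus: BusRdX
[4] P0: store L3 := 18 | P0:M(18), P1:I | bus: none
[5] P0: load  L3 | P0:M(18), P1:I | bus: none
[6] P0: store L2 := 74 | P0:M(74), P1:I | bus: BusRdX
[7] P1: load  L1 | P0:I, P1:E(60) | bus: BusRd
[8] P0: load  L5 | P0:E(10), P1:I | bus: BusRd
[9] P1: store L0 := 68 | P0:I, P1:M(68) | bus: none
[10] P0: load  L2 | P0:M(74), P1:I | bus: none
[11] P1: store L1 := 62 | P0:I, P1:M(62) | bus: none
[12] P0: load  L5 | P0:E(10), P1:I | bus: none
[13] P0: load  L1 | P0:S(62), P1:O(62) | bus: BusRd
[14] P0: store L4 := 39 | P0:M(39), P1:I | bus: BusRdX,Flush
[15] P1: store L5 := 60 | P0:I, P1:M(60) | bus: BusRdX
[16] P0: store L2 := 1 | P0:M(1), P1:I | bus: none
[17] P1: store L2 := 85 | P0:I, P1:M(85) | bus: BusRdX,Flush
[18] P1: store L2 := 33 | P0:I, P1:M(33) | bus: none
[19] P1: load  L3 | P0:O(18), P1:S(18) | bus: BusRd
[20] P1: store L2 := 23 | P0:I, P1:M(23) | bus: none
[21] P0: load  L3 | P0:O(18), P1:S(18) | bus: none
[22] P0: store L1 := 96 | P0:M(96), P1:I | bus: BusUpgr,Flush
[23] P1: store L2 := 33 | P0:I, P1:M(33) | bus: none
[24] P0: load  L0 | P0:S(68), P1:O(68) | bus: BusRd
[25] P0: load  L1 | P0:M(96), P1:I | bus: none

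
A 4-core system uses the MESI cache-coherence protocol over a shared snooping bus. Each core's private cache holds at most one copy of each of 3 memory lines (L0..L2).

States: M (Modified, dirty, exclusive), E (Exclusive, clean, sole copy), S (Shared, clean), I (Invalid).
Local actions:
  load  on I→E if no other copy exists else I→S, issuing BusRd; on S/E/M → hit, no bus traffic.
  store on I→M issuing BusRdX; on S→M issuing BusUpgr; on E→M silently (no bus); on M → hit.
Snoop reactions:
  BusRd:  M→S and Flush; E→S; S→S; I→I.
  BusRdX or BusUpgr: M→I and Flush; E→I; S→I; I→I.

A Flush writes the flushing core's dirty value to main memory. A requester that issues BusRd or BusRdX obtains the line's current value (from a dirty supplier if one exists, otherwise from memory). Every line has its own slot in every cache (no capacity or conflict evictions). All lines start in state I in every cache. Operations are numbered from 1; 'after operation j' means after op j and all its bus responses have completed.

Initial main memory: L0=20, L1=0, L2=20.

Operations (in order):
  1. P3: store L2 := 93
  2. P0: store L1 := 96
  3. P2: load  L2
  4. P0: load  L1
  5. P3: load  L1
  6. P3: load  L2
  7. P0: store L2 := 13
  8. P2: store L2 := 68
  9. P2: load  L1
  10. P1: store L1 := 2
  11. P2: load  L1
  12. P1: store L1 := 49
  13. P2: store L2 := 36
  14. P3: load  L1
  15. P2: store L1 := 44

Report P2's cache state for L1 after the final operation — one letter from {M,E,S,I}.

[1] P3: store L2 := 93 | P0:I, P1:I, P2:I, P3:M(93) | bus: BusRdX
[2] P0: store L1 := 96 | P0:M(96), P1:I, P2:I, P3:I | bus: BusRdX
[3] P2: load  L2 | P0:I, P1:I, P2:S(93), P3:S(93) | bus: BusRd,Flush
[4] P0: load  L1 | P0:M(96), P1:I, P2:I, P3:I | bus: none
[5] P3: load  L1 | P0:S(96), P1:I, P2:I, P3:S(96) | bus: BusRd,Flush
[6] P3: load  L2 | P0:I, P1:I, P2:S(93), P3:S(93) | bus: none
[7] P0: store L2 := 13 | P0:M(13), P1:I, P2:I, P3:I | bus: BusRdX
[8] P2: store L2 := 68 | P0:I, P1:I, P2:M(68), P3:I | bus: BusRdX,Flush
[9] P2: load  L1 | P0:S(96), P1:I, P2:S(96), P3:S(96) | bus: BusRd
[10] P1: store L1 := 2 | P0:I, P1:M(2), P2:I, P3:I | bus: BusRdX
[11] P2: load  L1 | P0:I, P1:S(2), P2:S(2), P3:I | bus: BusRd,Flush
[12] P1: store L1 := 49 | P0:I, P1:M(49), P2:I, P3:I | bus: BusUpgr
[13] P2: store L2 := 36 | P0:I, P1:I, P2:M(36), P3:I | bus: none
[14] P3: load  L1 | P0:I, P1:S(49), P2:I, P3:S(49) | bus: BusRd,Flush
[15] P2: store L1 := 44 | P0:I, P1:I, P2:M(44), P3:I | bus: BusRdX

state = M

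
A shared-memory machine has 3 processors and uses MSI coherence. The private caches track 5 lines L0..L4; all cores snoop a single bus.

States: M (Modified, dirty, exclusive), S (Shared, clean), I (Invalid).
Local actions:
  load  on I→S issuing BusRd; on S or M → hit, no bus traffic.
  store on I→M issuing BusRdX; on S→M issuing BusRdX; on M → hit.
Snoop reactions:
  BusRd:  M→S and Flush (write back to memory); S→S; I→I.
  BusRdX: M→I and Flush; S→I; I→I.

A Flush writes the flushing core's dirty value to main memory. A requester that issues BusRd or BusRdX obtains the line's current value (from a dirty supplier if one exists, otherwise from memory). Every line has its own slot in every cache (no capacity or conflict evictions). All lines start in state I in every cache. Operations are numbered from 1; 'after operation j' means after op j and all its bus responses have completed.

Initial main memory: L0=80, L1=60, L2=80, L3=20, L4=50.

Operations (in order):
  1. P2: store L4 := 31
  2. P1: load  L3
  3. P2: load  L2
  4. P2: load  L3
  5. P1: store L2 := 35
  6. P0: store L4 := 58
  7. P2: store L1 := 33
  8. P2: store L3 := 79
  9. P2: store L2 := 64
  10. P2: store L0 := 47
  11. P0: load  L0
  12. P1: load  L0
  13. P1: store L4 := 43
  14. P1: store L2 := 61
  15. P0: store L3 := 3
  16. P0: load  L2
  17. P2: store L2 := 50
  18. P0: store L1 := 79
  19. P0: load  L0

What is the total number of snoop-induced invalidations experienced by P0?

1. P2: store L4 := 31  bus=[BusRdX]  L4: P0=I P1=I P2=M  mem[L4]=50
2. P1: load  L3  bus=[BusRd]  L3: P0=I P1=S P2=I  mem[L3]=20
3. P2: load  L2  bus=[BusRd]  L2: P0=I P1=I P2=S  mem[L2]=80
4. P2: load  L3  bus=[BusRd]  L3: P0=I P1=S P2=S  mem[L3]=20
5. P1: store L2 := 35  bus=[BusRdX]  L2: P0=I P1=M P2=I  mem[L2]=80
6. P0: store L4 := 58  bus=[BusRdX,Flush]  L4: P0=M P1=I P2=I  mem[L4]=31
7. P2: store L1 := 33  bus=[BusRdX]  L1: P0=I P1=I P2=M  mem[L1]=60
8. P2: store L3 := 79  bus=[BusRdX]  L3: P0=I P1=I P2=M  mem[L3]=20
9. P2: store L2 := 64  bus=[BusRdX,Flush]  L2: P0=I P1=I P2=M  mem[L2]=35
10. P2: store L0 := 47  bus=[BusRdX]  L0: P0=I P1=I P2=M  mem[L0]=80
11. P0: load  L0  bus=[BusRd,Flush]  L0: P0=S P1=I P2=S  mem[L0]=47
12. P1: load  L0  bus=[BusRd]  L0: P0=S P1=S P2=S  mem[L0]=47
13. P1: store L4 := 43  bus=[BusRdX,Flush]  L4: P0=I P1=M P2=I  mem[L4]=58
14. P1: store L2 := 61  bus=[BusRdX,Flush]  L2: P0=I P1=M P2=I  mem[L2]=64
15. P0: store L3 := 3  bus=[BusRdX,Flush]  L3: P0=M P1=I P2=I  mem[L3]=79
16. P0: load  L2  bus=[BusRd,Flush]  L2: P0=S P1=S P2=I  mem[L2]=61
17. P2: store L2 := 50  bus=[BusRdX]  L2: P0=I P1=I P2=M  mem[L2]=61
18. P0: store L1 := 79  bus=[BusRdX,Flush]  L1: P0=M P1=I P2=I  mem[L1]=33
19. P0: load  L0  bus=[-]  L0: P0=S P1=S P2=S  mem[L0]=47

invalidations = 2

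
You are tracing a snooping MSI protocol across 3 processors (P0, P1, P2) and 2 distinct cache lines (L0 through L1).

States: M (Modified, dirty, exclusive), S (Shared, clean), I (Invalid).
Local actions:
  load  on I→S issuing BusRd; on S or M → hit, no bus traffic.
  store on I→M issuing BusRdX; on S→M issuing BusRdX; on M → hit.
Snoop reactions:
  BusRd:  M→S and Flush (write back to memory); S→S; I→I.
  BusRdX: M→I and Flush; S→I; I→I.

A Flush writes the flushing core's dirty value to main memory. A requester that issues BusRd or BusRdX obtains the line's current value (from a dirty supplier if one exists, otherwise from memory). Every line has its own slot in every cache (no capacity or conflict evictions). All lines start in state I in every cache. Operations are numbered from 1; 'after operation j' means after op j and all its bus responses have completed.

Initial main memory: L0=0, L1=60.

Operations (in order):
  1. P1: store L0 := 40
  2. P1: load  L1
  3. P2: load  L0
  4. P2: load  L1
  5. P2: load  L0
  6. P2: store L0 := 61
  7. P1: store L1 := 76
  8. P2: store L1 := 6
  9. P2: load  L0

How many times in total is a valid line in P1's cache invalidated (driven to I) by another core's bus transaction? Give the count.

  op1 P1: store L0 := 40 → I/M/I on L0; bus BusRdX; mem=0
  op2 P1: load  L1 → I/S/I on L1; bus BusRd; mem=60
  op3 P2: load  L0 → I/S/S on L0; bus BusRd Flush; mem=40
  op4 P2: load  L1 → I/S/S on L1; bus BusRd; mem=60
  op5 P2: load  L0 → I/S/S on L0; bus (none); mem=40
  op6 P2: store L0 := 61 → I/I/M on L0; bus BusRdX; mem=40
  op7 P1: store L1 := 76 → I/M/I on L1; bus BusRdX; mem=60
  op8 P2: store L1 := 6 → I/I/M on L1; bus BusRdX Flush; mem=76
  op9 P2: load  L0 → I/I/M on L0; bus (none); mem=40

invalidations = 2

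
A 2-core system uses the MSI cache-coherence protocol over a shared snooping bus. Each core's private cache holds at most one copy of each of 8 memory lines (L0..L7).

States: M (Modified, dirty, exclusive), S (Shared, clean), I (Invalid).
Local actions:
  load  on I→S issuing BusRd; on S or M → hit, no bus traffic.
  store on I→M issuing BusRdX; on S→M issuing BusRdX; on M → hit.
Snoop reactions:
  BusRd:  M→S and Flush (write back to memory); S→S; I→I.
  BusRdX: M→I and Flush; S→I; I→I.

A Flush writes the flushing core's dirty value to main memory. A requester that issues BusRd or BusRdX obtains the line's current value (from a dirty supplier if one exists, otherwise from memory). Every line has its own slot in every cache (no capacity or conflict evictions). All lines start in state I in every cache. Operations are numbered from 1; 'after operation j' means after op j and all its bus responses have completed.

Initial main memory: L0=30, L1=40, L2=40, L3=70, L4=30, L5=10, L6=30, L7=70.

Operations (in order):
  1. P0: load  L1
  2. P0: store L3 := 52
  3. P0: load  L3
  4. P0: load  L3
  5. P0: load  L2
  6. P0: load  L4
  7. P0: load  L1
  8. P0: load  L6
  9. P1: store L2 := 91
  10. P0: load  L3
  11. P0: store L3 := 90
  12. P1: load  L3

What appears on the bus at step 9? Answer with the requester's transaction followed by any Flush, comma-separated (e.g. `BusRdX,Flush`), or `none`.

[1] P0: load  L1 | P0:S(40), P1:I | bus: BusRd
[2] P0: store L3 := 52 | P0:M(52), P1:I | bus: BusRdX
[3] P0: load  L3 | P0:M(52), P1:I | bus: none
[4] P0: load  L3 | P0:M(52), P1:I | bus: none
[5] P0: load  L2 | P0:S(40), P1:I | bus: BusRd
[6] P0: load  L4 | P0:S(30), P1:I | bus: BusRd
[7] P0: load  L1 | P0:S(40), P1:I | bus: none
[8] P0: load  L6 | P0:S(30), P1:I | bus: BusRd
[9] P1: store L2 := 91 | P0:I, P1:M(91) | bus: BusRdX
[10] P0: load  L3 | P0:M(52), P1:I | bus: none
[11] P0: store L3 := 90 | P0:M(90), P1:I | bus: none
[12] P1: load  L3 | P0:S(90), P1:S(90) | bus: BusRd,Flush

bus = BusRdX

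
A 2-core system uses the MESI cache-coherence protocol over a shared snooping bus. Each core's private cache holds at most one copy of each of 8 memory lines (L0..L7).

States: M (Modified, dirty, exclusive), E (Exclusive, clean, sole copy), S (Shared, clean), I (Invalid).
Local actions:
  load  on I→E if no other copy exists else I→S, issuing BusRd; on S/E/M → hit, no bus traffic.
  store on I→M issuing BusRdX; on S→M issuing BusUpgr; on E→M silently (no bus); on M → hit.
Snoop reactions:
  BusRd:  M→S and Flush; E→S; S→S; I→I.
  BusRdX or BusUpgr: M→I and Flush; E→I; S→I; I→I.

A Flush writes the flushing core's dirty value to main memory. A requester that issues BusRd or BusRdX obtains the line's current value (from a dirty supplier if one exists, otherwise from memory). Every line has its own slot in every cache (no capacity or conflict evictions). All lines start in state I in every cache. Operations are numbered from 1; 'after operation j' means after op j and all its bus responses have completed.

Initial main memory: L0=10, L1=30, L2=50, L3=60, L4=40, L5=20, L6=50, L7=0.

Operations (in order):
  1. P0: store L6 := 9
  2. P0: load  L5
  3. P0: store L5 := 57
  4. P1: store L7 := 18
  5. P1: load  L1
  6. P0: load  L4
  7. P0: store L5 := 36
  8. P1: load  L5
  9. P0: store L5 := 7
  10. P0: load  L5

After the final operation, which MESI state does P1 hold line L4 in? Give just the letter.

state = I

[1] P0: store L6 := 9 | P0:M(9), P1:I | bus: BusRdX
[2] P0: load  L5 | P0:E(20), P1:I | bus: BusRd
[3] P0: store L5 := 57 | P0:M(57), P1:I | bus: none
[4] P1: store L7 := 18 | P0:I, P1:M(18) | bus: BusRdX
[5] P1: load  L1 | P0:I, P1:E(30) | bus: BusRd
[6] P0: load  L4 | P0:E(40), P1:I | bus: BusRd
[7] P0: store L5 := 36 | P0:M(36), P1:I | bus: none
[8] P1: load  L5 | P0:S(36), P1:S(36) | bus: BusRd,Flush
[9] P0: store L5 := 7 | P0:M(7), P1:I | bus: BusUpgr
[10] P0: load  L5 | P0:M(7), P1:I | bus: none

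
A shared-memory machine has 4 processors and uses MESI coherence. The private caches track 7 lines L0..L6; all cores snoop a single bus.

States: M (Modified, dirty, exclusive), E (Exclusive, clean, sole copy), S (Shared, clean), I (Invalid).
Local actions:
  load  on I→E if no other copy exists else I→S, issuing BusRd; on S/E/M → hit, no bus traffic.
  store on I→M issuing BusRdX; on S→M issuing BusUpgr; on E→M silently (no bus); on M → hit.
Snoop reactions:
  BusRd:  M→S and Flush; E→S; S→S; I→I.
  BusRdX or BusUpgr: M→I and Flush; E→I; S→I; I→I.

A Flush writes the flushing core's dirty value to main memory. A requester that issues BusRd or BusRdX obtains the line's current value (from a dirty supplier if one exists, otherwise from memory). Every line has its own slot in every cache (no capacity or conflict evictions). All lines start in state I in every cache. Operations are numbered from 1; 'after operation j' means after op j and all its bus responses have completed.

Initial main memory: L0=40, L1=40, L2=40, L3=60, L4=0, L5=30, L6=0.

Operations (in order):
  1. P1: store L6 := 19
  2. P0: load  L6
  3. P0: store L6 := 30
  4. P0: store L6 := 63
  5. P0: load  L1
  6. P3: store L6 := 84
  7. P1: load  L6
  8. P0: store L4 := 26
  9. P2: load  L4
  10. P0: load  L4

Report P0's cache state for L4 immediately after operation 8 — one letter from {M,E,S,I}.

state = M

  op1 P1: store L6 := 19 → I/M/I/I on L6; bus BusRdX; mem=0
  op2 P0: load  L6 → S/S/I/I on L6; bus BusRd Flush; mem=19
  op3 P0: store L6 := 30 → M/I/I/I on L6; bus BusUpgr; mem=19
  op4 P0: store L6 := 63 → M/I/I/I on L6; bus (none); mem=19
  op5 P0: load  L1 → E/I/I/I on L1; bus BusRd; mem=40
  op6 P3: store L6 := 84 → I/I/I/M on L6; bus BusRdX Flush; mem=63
  op7 P1: load  L6 → I/S/I/S on L6; bus BusRd Flush; mem=84
  op8 P0: store L4 := 26 → M/I/I/I on L4; bus BusRdX; mem=0
  op9 P2: load  L4 → S/I/S/I on L4; bus BusRd Flush; mem=26
  op10 P0: load  L4 → S/I/S/I on L4; bus (none); mem=26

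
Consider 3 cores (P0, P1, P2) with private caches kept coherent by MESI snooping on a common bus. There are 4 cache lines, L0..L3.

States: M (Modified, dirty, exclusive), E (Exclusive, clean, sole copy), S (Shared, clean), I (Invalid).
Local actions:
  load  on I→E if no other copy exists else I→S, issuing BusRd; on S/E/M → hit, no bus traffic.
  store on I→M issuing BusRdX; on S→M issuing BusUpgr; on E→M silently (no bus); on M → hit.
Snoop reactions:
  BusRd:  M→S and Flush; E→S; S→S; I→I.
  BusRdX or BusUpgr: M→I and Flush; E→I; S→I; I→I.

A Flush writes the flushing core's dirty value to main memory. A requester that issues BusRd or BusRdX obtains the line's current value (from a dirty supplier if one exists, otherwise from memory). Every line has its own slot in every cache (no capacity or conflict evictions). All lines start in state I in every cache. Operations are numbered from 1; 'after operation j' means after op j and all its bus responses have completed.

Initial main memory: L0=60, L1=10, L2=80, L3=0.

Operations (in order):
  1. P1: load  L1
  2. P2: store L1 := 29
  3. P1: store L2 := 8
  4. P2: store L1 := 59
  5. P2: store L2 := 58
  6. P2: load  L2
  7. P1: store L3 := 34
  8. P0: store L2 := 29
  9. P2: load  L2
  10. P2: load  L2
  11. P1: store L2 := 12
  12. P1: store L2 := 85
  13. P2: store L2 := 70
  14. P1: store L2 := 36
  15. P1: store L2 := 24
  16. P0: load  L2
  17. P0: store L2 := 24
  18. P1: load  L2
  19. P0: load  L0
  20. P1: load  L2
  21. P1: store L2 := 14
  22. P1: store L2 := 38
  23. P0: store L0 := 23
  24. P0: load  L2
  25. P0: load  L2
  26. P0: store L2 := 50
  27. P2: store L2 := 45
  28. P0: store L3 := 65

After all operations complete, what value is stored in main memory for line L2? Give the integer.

[1] P1: load  L1 | P0:I, P1:E(10), P2:I | bus: BusRd
[2] P2: store L1 := 29 | P0:I, P1:I, P2:M(29) | bus: BusRdX
[3] P1: store L2 := 8 | P0:I, P1:M(8), P2:I | bus: BusRdX
[4] P2: store L1 := 59 | P0:I, P1:I, P2:M(59) | bus: none
[5] P2: store L2 := 58 | P0:I, P1:I, P2:M(58) | bus: BusRdX,Flush
[6] P2: load  L2 | P0:I, P1:I, P2:M(58) | bus: none
[7] P1: store L3 := 34 | P0:I, P1:M(34), P2:I | bus: BusRdX
[8] P0: store L2 := 29 | P0:M(29), P1:I, P2:I | bus: BusRdX,Flush
[9] P2: load  L2 | P0:S(29), P1:I, P2:S(29) | bus: BusRd,Flush
[10] P2: load  L2 | P0:S(29), P1:I, P2:S(29) | bus: none
[11] P1: store L2 := 12 | P0:I, P1:M(12), P2:I | bus: BusRdX
[12] P1: store L2 := 85 | P0:I, P1:M(85), P2:I | bus: none
[13] P2: store L2 := 70 | P0:I, P1:I, P2:M(70) | bus: BusRdX,Flush
[14] P1: store L2 := 36 | P0:I, P1:M(36), P2:I | bus: BusRdX,Flush
[15] P1: store L2 := 24 | P0:I, P1:M(24), P2:I | bus: none
[16] P0: load  L2 | P0:S(24), P1:S(24), P2:I | bus: BusRd,Flush
[17] P0: store L2 := 24 | P0:M(24), P1:I, P2:I | bus: BusUpgr
[18] P1: load  L2 | P0:S(24), P1:S(24), P2:I | bus: BusRd,Flush
[19] P0: load  L0 | P0:E(60), P1:I, P2:I | bus: BusRd
[20] P1: load  L2 | P0:S(24), P1:S(24), P2:I | bus: none
[21] P1: store L2 := 14 | P0:I, P1:M(14), P2:I | bus: BusUpgr
[22] P1: store L2 := 38 | P0:I, P1:M(38), P2:I | bus: none
[23] P0: store L0 := 23 | P0:M(23), P1:I, P2:I | bus: none
[24] P0: load  L2 | P0:S(38), P1:S(38), P2:I | bus: BusRd,Flush
[25] P0: load  L2 | P0:S(38), P1:S(38), P2:I | bus: none
[26] P0: store L2 := 50 | P0:M(50), P1:I, P2:I | bus: BusUpgr
[27] P2: store L2 := 45 | P0:I, P1:I, P2:M(45) | bus: BusRdX,Flush
[28] P0: store L3 := 65 | P0:M(65), P1:I, P2:I | bus: BusRdX,Flush

memory[L2] = 50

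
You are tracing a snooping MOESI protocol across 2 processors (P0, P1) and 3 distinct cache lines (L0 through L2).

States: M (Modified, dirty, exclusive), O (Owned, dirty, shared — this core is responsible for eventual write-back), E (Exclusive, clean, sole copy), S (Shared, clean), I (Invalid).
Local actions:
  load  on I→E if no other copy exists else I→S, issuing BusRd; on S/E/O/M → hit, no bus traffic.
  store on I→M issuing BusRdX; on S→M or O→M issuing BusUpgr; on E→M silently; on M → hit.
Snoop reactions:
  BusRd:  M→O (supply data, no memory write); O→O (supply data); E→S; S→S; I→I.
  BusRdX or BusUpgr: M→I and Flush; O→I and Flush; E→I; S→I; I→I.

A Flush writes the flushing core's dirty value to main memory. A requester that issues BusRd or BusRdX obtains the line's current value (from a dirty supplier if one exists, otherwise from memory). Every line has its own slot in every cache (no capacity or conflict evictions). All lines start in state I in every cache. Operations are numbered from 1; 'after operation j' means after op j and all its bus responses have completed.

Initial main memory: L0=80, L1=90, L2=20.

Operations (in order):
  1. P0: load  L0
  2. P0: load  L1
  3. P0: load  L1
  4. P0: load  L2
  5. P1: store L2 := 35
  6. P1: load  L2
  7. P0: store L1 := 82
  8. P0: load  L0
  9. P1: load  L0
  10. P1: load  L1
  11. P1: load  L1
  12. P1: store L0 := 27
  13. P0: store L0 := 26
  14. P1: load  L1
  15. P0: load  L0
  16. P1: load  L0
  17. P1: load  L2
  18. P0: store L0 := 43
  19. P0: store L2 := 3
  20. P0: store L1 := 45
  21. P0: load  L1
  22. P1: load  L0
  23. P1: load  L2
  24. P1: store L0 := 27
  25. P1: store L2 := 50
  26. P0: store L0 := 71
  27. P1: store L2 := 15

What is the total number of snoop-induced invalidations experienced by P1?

1. P0: load  L0  bus=[BusRd]  L0: P0=E P1=I  mem[L0]=80
2. P0: load  L1  bus=[BusRd]  L1: P0=E P1=I  mem[L1]=90
3. P0: load  L1  bus=[-]  L1: P0=E P1=I  mem[L1]=90
4. P0: load  L2  bus=[BusRd]  L2: P0=E P1=I  mem[L2]=20
5. P1: store L2 := 35  bus=[BusRdX]  L2: P0=I P1=M  mem[L2]=20
6. P1: load  L2  bus=[-]  L2: P0=I P1=M  mem[L2]=20
7. P0: store L1 := 82  bus=[-]  L1: P0=M P1=I  mem[L1]=90
8. P0: load  L0  bus=[-]  L0: P0=E P1=I  mem[L0]=80
9. P1: load  L0  bus=[BusRd]  L0: P0=S P1=S  mem[L0]=80
10. P1: load  L1  bus=[BusRd]  L1: P0=O P1=S  mem[L1]=90
11. P1: load  L1  bus=[-]  L1: P0=O P1=S  mem[L1]=90
12. P1: store L0 := 27  bus=[BusUpgr]  L0: P0=I P1=M  mem[L0]=80
13. P0: store L0 := 26  bus=[BusRdX,Flush]  L0: P0=M P1=I  mem[L0]=27
14. P1: load  L1  bus=[-]  L1: P0=O P1=S  mem[L1]=90
15. P0: load  L0  bus=[-]  L0: P0=M P1=I  mem[L0]=27
16. P1: load  L0  bus=[BusRd]  L0: P0=O P1=S  mem[L0]=27
17. P1: load  L2  bus=[-]  L2: P0=I P1=M  mem[L2]=20
18. P0: store L0 := 43  bus=[BusUpgr]  L0: P0=M P1=I  mem[L0]=27
19. P0: store L2 := 3  bus=[BusRdX,Flush]  L2: P0=M P1=I  mem[L2]=35
20. P0: store L1 := 45  bus=[BusUpgr]  L1: P0=M P1=I  mem[L1]=90
21. P0: load  L1  bus=[-]  L1: P0=M P1=I  mem[L1]=90
22. P1: load  L0  bus=[BusRd]  L0: P0=O P1=S  mem[L0]=27
23. P1: load  L2  bus=[BusRd]  L2: P0=O P1=S  mem[L2]=35
24. P1: store L0 := 27  bus=[BusUpgr,Flush]  L0: P0=I P1=M  mem[L0]=43
25. P1: store L2 := 50  bus=[BusUpgr,Flush]  L2: P0=I P1=M  mem[L2]=3
26. P0: store L0 := 71  bus=[BusRdX,Flush]  L0: P0=M P1=I  mem[L0]=27
27. P1: store L2 := 15  bus=[-]  L2: P0=I P1=M  mem[L2]=3

invalidations = 5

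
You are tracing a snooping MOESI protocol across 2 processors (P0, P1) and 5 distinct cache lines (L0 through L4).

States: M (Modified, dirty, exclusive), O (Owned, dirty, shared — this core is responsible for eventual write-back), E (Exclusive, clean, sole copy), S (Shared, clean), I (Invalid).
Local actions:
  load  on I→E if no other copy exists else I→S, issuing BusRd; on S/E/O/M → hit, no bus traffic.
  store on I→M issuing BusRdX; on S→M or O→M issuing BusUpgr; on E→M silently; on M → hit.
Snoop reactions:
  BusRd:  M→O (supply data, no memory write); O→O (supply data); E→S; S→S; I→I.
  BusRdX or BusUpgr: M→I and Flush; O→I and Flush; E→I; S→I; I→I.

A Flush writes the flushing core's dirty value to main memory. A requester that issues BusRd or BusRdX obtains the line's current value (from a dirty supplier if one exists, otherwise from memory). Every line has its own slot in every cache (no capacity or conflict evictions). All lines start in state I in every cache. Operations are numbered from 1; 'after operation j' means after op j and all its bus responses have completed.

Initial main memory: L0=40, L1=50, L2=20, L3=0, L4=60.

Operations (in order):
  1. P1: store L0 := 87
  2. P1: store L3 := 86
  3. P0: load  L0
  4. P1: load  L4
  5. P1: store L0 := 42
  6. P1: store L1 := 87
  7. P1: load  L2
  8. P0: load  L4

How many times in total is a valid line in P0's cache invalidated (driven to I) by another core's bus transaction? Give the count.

invalidations = 1

  op1 P1: store L0 := 87 → I/M on L0; bus BusRdX; mem=40
  op2 P1: store L3 := 86 → I/M on L3; bus BusRdX; mem=0
  op3 P0: load  L0 → S/O on L0; bus BusRd; mem=40
  op4 P1: load  L4 → I/E on L4; bus BusRd; mem=60
  op5 P1: store L0 := 42 → I/M on L0; bus BusUpgr; mem=40
  op6 P1: store L1 := 87 → I/M on L1; bus BusRdX; mem=50
  op7 P1: load  L2 → I/E on L2; bus BusRd; mem=20
  op8 P0: load  L4 → S/S on L4; bus BusRd; mem=60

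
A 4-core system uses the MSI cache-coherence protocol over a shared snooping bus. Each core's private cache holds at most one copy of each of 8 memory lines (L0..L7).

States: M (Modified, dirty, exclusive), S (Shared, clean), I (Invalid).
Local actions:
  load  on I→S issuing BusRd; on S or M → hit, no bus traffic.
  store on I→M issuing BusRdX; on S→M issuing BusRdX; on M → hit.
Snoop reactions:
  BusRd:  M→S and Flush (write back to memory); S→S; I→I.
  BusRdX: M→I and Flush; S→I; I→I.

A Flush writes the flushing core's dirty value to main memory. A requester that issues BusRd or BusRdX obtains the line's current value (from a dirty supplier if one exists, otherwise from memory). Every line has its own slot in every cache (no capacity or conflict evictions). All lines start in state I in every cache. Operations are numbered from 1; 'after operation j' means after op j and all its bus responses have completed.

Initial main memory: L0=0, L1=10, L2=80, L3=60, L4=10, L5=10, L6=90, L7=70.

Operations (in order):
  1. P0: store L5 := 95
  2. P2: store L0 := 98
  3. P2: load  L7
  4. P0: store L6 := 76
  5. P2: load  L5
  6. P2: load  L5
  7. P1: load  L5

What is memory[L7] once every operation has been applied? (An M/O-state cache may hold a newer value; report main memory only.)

memory[L7] = 70

  op1 P0: store L5 := 95 → M/I/I/I on L5; bus BusRdX; mem=10
  op2 P2: store L0 := 98 → I/I/M/I on L0; bus BusRdX; mem=0
  op3 P2: load  L7 → I/I/S/I on L7; bus BusRd; mem=70
  op4 P0: store L6 := 76 → M/I/I/I on L6; bus BusRdX; mem=90
  op5 P2: load  L5 → S/I/S/I on L5; bus BusRd Flush; mem=95
  op6 P2: load  L5 → S/I/S/I on L5; bus (none); mem=95
  op7 P1: load  L5 → S/S/S/I on L5; bus BusRd; mem=95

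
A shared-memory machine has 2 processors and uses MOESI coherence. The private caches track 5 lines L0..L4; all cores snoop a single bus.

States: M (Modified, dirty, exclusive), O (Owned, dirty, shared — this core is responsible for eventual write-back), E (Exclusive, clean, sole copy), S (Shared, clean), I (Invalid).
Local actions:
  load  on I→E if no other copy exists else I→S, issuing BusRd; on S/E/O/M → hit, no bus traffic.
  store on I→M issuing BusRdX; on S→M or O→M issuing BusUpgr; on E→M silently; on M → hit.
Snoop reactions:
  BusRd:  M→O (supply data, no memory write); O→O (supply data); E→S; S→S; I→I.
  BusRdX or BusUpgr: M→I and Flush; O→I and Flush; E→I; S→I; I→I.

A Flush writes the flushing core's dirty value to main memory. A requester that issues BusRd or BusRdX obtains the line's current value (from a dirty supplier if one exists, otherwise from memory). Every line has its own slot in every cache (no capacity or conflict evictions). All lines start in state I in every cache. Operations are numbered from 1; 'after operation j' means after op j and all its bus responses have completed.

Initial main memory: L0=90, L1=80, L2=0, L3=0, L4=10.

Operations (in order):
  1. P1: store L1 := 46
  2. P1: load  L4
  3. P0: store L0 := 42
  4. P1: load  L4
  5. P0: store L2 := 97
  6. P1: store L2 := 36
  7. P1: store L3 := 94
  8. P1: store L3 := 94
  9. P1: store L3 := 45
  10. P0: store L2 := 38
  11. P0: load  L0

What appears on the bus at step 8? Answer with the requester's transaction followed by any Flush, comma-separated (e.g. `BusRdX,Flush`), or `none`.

bus = none

1. P1: store L1 := 46  bus=[BusRdX]  L1: P0=I P1=M  mem[L1]=80
2. P1: load  L4  bus=[BusRd]  L4: P0=I P1=E  mem[L4]=10
3. P0: store L0 := 42  bus=[BusRdX]  L0: P0=M P1=I  mem[L0]=90
4. P1: load  L4  bus=[-]  L4: P0=I P1=E  mem[L4]=10
5. P0: store L2 := 97  bus=[BusRdX]  L2: P0=M P1=I  mem[L2]=0
6. P1: store L2 := 36  bus=[BusRdX,Flush]  L2: P0=I P1=M  mem[L2]=97
7. P1: store L3 := 94  bus=[BusRdX]  L3: P0=I P1=M  mem[L3]=0
8. P1: store L3 := 94  bus=[-]  L3: P0=I P1=M  mem[L3]=0
9. P1: store L3 := 45  bus=[-]  L3: P0=I P1=M  mem[L3]=0
10. P0: store L2 := 38  bus=[BusRdX,Flush]  L2: P0=M P1=I  mem[L2]=36
11. P0: load  L0  bus=[-]  L0: P0=M P1=I  mem[L0]=90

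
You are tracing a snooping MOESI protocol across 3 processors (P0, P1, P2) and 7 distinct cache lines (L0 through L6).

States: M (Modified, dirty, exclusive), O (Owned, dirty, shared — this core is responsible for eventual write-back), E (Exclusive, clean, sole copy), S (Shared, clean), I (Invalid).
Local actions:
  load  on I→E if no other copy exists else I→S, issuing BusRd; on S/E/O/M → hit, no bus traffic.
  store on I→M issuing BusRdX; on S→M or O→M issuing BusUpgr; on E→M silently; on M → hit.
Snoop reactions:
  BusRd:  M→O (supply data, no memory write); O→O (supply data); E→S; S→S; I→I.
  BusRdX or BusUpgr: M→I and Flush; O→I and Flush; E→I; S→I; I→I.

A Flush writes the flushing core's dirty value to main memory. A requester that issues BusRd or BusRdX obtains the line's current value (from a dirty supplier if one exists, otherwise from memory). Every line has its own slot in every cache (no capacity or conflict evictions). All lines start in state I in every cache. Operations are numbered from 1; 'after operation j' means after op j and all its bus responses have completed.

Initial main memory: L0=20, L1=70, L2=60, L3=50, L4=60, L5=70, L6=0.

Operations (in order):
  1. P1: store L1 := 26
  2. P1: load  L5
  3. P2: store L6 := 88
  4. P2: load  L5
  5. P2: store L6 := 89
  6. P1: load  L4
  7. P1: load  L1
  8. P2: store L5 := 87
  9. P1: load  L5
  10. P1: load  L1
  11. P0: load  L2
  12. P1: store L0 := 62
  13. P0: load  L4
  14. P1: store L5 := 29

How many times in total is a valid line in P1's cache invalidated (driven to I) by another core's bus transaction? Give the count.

[1] P1: store L1 := 26 | P0:I, P1:M(26), P2:I | bus: BusRdX
[2] P1: load  L5 | P0:I, P1:E(70), P2:I | bus: BusRd
[3] P2: store L6 := 88 | P0:I, P1:I, P2:M(88) | bus: BusRdX
[4] P2: load  L5 | P0:I, P1:S(70), P2:S(70) | bus: BusRd
[5] P2: store L6 := 89 | P0:I, P1:I, P2:M(89) | bus: none
[6] P1: load  L4 | P0:I, P1:E(60), P2:I | bus: BusRd
[7] P1: load  L1 | P0:I, P1:M(26), P2:I | bus: none
[8] P2: store L5 := 87 | P0:I, P1:I, P2:M(87) | bus: BusUpgr
[9] P1: load  L5 | P0:I, P1:S(87), P2:O(87) | bus: BusRd
[10] P1: load  L1 | P0:I, P1:M(26), P2:I | bus: none
[11] P0: load  L2 | P0:E(60), P1:I, P2:I | bus: BusRd
[12] P1: store L0 := 62 | P0:I, P1:M(62), P2:I | bus: BusRdX
[13] P0: load  L4 | P0:S(60), P1:S(60), P2:I | bus: BusRd
[14] P1: store L5 := 29 | P0:I, P1:M(29), P2:I | bus: BusUpgr,Flush

invalidations = 1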